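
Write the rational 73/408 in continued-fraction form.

Run the Euclidean algorithm on 73 and 408; the successive quotients are the partial quotients a_0, a_1, ... (each step inverts the fractional part left over by the previous one):
  73 = 0*408 + 73, so a_0 = 0.
  408 = 5*73 + 43, so a_1 = 5.
  73 = 1*43 + 30, so a_2 = 1.
  43 = 1*30 + 13, so a_3 = 1.
  30 = 2*13 + 4, so a_4 = 2.
  13 = 3*4 + 1, so a_5 = 3.
  4 = 4*1 + 0, so a_6 = 4.
The remainder reaches 0 after 7 divisions, so the expansion has 7 partial quotients, read off in order.

[0; 5, 1, 1, 2, 3, 4]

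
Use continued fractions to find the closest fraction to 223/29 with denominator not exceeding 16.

Expand x = 223/29 as a continued fraction with the Euclidean algorithm:
  223 = 7*29 + 20, so a_0 = 7.
  29 = 1*20 + 9, so a_1 = 1.
  20 = 2*9 + 2, so a_2 = 2.
  9 = 4*2 + 1, so a_3 = 4.
  2 = 2*1 + 0, so a_4 = 2.
so x = [7; 1, 2, 4, 2].
Convergents (p_i = a_i*p_{i-1} + p_{i-2}, q_i = a_i*q_{i-1} + q_{i-2} with p_{-2}=0, p_{-1}=1, q_{-2}=1, q_{-1}=0), until the denominator exceeds 16:
  i=0: a_0=7, p_0 = 7*1 + 0 = 7, q_0 = 7*0 + 1 = 1.
  i=1: a_1=1, p_1 = 1*7 + 1 = 8, q_1 = 1*1 + 0 = 1.
  i=2: a_2=2, p_2 = 2*8 + 7 = 23, q_2 = 2*1 + 1 = 3.
  i=3: a_3=4, p_3 = 4*23 + 8 = 100, q_3 = 4*3 + 1 = 13.
  i=4: a_4=2, p_4 = 2*100 + 23 = 223, q_4 = 2*13 + 3 = 29.
q_4 = 29 > 16, so the last convergent with denominator <= 16 is p_3/q_3 = 100/13.
The closest fraction with denominator <= 16 is either p_3/q_3 or the intermediate fraction (k*p_3 + p_2)/(k*q_3 + q_2) with the largest k >= 1 whose denominator stays <= 16; these approach x as k grows, and every other convergent or intermediate fraction in range is farther away.
Largest k: floor((16 - q_2)/q_3) = floor((16 - 3)/13) = 1.
That gives (1*100 + 23)/(1*13 + 3) = 123/16.
Compare the errors: |x - 100/13| = |223*13 - 100*29|/(29*13) = 1/377, and |x - 123/16| = |223*16 - 123*29|/(29*16) = 1/464.
Cross-multiplying, 1*377 = 377 < 464 = 1*464, so 1/464 is smaller: the intermediate fraction 123/16 is closer to x than 100/13.

123/16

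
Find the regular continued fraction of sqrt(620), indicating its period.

[24; (1, 8, 1, 48)]

Write x_i = (sqrt(620) + m_i)/d_i with (m_0, d_0) = (0, 1). a_0 = floor(sqrt(620)) = 24, since 24^2 = 576 <= 620 < 625 = 25^2.
Iterate m_{i+1} = d_i*a_i - m_i, d_{i+1} = (620 - m_{i+1}^2)/d_i, a_{i+1} = floor((a_0 + m_{i+1})/d_{i+1}):
  m_1 = 1*24 - 0 = 24, d_1 = (620 - 24^2)/1 = 44/1 = 44, a_1 = floor((24 + 24)/44) = 1.
  m_2 = 44*1 - 24 = 20, d_2 = (620 - 20^2)/44 = 220/44 = 5, a_2 = floor((24 + 20)/5) = 8.
  m_3 = 5*8 - 20 = 20, d_3 = (620 - 20^2)/5 = 220/5 = 44, a_3 = floor((24 + 20)/44) = 1.
  m_4 = 44*1 - 20 = 24, d_4 = (620 - 24^2)/44 = 44/44 = 1, a_4 = floor((24 + 24)/1) = 48.
  m_5 = 1*48 - 24 = 24, d_5 = (620 - 24^2)/1 = 44/1 = 44: (m_5, d_5) = (m_1, d_1) = (24, 44), so from here the quotients repeat a_1, ..., a_4; the period length is 4.
Hence the expansion of sqrt(620) is a_0 = 24 followed by the repeating block 1, 8, 1, 48 (period 4).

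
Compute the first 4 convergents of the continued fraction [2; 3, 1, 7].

2/1, 7/3, 9/4, 70/31

Using the convergent recurrence p_i = a_i*p_{i-1} + p_{i-2}, q_i = a_i*q_{i-1} + q_{i-2} with p_{-2}=0, p_{-1}=1, q_{-2}=1, q_{-1}=0:
  i=0: a_0=2, p_0 = 2*1 + 0 = 2, q_0 = 2*0 + 1 = 1.
  i=1: a_1=3, p_1 = 3*2 + 1 = 7, q_1 = 3*1 + 0 = 3.
  i=2: a_2=1, p_2 = 1*7 + 2 = 9, q_2 = 1*3 + 1 = 4.
  i=3: a_3=7, p_3 = 7*9 + 7 = 70, q_3 = 7*4 + 3 = 31.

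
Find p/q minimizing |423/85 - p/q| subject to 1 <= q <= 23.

114/23

Expand x = 423/85 as a continued fraction with the Euclidean algorithm:
  423 = 4*85 + 83, so a_0 = 4.
  85 = 1*83 + 2, so a_1 = 1.
  83 = 41*2 + 1, so a_2 = 41.
  2 = 2*1 + 0, so a_3 = 2.
so x = [4; 1, 41, 2].
Convergents (p_i = a_i*p_{i-1} + p_{i-2}, q_i = a_i*q_{i-1} + q_{i-2} with p_{-2}=0, p_{-1}=1, q_{-2}=1, q_{-1}=0), until the denominator exceeds 23:
  i=0: a_0=4, p_0 = 4*1 + 0 = 4, q_0 = 4*0 + 1 = 1.
  i=1: a_1=1, p_1 = 1*4 + 1 = 5, q_1 = 1*1 + 0 = 1.
  i=2: a_2=41, p_2 = 41*5 + 4 = 209, q_2 = 41*1 + 1 = 42.
q_2 = 42 > 23, so the last convergent with denominator <= 23 is p_1/q_1 = 5/1.
The closest fraction with denominator <= 23 is either p_1/q_1 or the intermediate fraction (k*p_1 + p_0)/(k*q_1 + q_0) with the largest k >= 1 whose denominator stays <= 23; these approach x as k grows, and every other convergent or intermediate fraction in range is farther away.
Largest k: floor((23 - q_0)/q_1) = floor((23 - 1)/1) = 22.
That gives (22*5 + 4)/(22*1 + 1) = 114/23.
Compare the errors: |x - 5/1| = |423*1 - 5*85|/(85*1) = 2/85, and |x - 114/23| = |423*23 - 114*85|/(85*23) = 39/1955.
Cross-multiplying, 39*85 = 3315 < 3910 = 2*1955, so 39/1955 is smaller: the intermediate fraction 114/23 is closer to x than 5/1.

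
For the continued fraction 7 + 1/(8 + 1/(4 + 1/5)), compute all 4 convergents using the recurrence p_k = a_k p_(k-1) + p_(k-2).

Using the convergent recurrence p_i = a_i*p_{i-1} + p_{i-2}, q_i = a_i*q_{i-1} + q_{i-2} with p_{-2}=0, p_{-1}=1, q_{-2}=1, q_{-1}=0:
  i=0: a_0=7, p_0 = 7*1 + 0 = 7, q_0 = 7*0 + 1 = 1.
  i=1: a_1=8, p_1 = 8*7 + 1 = 57, q_1 = 8*1 + 0 = 8.
  i=2: a_2=4, p_2 = 4*57 + 7 = 235, q_2 = 4*8 + 1 = 33.
  i=3: a_3=5, p_3 = 5*235 + 57 = 1232, q_3 = 5*33 + 8 = 173.

7/1, 57/8, 235/33, 1232/173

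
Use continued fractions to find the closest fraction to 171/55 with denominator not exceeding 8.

Expand x = 171/55 as a continued fraction with the Euclidean algorithm:
  171 = 3*55 + 6, so a_0 = 3.
  55 = 9*6 + 1, so a_1 = 9.
  6 = 6*1 + 0, so a_2 = 6.
so x = [3; 9, 6].
Convergents (p_i = a_i*p_{i-1} + p_{i-2}, q_i = a_i*q_{i-1} + q_{i-2} with p_{-2}=0, p_{-1}=1, q_{-2}=1, q_{-1}=0), until the denominator exceeds 8:
  i=0: a_0=3, p_0 = 3*1 + 0 = 3, q_0 = 3*0 + 1 = 1.
  i=1: a_1=9, p_1 = 9*3 + 1 = 28, q_1 = 9*1 + 0 = 9.
q_1 = 9 > 8, so the last convergent with denominator <= 8 is p_0/q_0 = 3/1.
The closest fraction with denominator <= 8 is either p_0/q_0 or the intermediate fraction (k*p_0 + p_{-1})/(k*q_0 + q_{-1}) with the largest k >= 1 whose denominator stays <= 8; these approach x as k grows, and every other convergent or intermediate fraction in range is farther away.
Largest k: floor((8 - q_{-1})/q_0) = floor((8 - 0)/1) = 8 (using the seeds p_{-1} = 1, q_{-1} = 0).
That gives (8*3 + 1)/(8*1 + 0) = 25/8.
Compare the errors: |x - 3/1| = |171*1 - 3*55|/(55*1) = 6/55, and |x - 25/8| = |171*8 - 25*55|/(55*8) = 7/440.
Cross-multiplying, 7*55 = 385 < 2640 = 6*440, so 7/440 is smaller: the intermediate fraction 25/8 is closer to x than 3/1.

25/8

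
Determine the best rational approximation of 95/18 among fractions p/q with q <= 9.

37/7

Expand x = 95/18 as a continued fraction with the Euclidean algorithm:
  95 = 5*18 + 5, so a_0 = 5.
  18 = 3*5 + 3, so a_1 = 3.
  5 = 1*3 + 2, so a_2 = 1.
  3 = 1*2 + 1, so a_3 = 1.
  2 = 2*1 + 0, so a_4 = 2.
so x = [5; 3, 1, 1, 2].
Convergents (p_i = a_i*p_{i-1} + p_{i-2}, q_i = a_i*q_{i-1} + q_{i-2} with p_{-2}=0, p_{-1}=1, q_{-2}=1, q_{-1}=0), until the denominator exceeds 9:
  i=0: a_0=5, p_0 = 5*1 + 0 = 5, q_0 = 5*0 + 1 = 1.
  i=1: a_1=3, p_1 = 3*5 + 1 = 16, q_1 = 3*1 + 0 = 3.
  i=2: a_2=1, p_2 = 1*16 + 5 = 21, q_2 = 1*3 + 1 = 4.
  i=3: a_3=1, p_3 = 1*21 + 16 = 37, q_3 = 1*4 + 3 = 7.
  i=4: a_4=2, p_4 = 2*37 + 21 = 95, q_4 = 2*7 + 4 = 18.
q_4 = 18 > 9, so the last convergent with denominator <= 9 is p_3/q_3 = 37/7.
The closest fraction with denominator <= 9 is either p_3/q_3 or the intermediate fraction (k*p_3 + p_2)/(k*q_3 + q_2) with the largest k >= 1 whose denominator stays <= 9; these approach x as k grows, and every other convergent or intermediate fraction in range is farther away.
Largest k: floor((9 - q_2)/q_3) = floor((9 - 4)/7) = 0.
Since k = 0, no intermediate fraction beyond p_3/q_3 has denominator <= 9, so the convergent 37/7 is the closest (its error is |95*7 - 37*18|/(18*7) = 1/126).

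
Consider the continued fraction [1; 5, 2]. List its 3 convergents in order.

Using the convergent recurrence p_i = a_i*p_{i-1} + p_{i-2}, q_i = a_i*q_{i-1} + q_{i-2} with p_{-2}=0, p_{-1}=1, q_{-2}=1, q_{-1}=0:
  i=0: a_0=1, p_0 = 1*1 + 0 = 1, q_0 = 1*0 + 1 = 1.
  i=1: a_1=5, p_1 = 5*1 + 1 = 6, q_1 = 5*1 + 0 = 5.
  i=2: a_2=2, p_2 = 2*6 + 1 = 13, q_2 = 2*5 + 1 = 11.

1/1, 6/5, 13/11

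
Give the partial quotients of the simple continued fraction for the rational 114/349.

Run the Euclidean algorithm on 114 and 349; the successive quotients are the partial quotients a_0, a_1, ... (each step inverts the fractional part left over by the previous one):
  114 = 0*349 + 114, so a_0 = 0.
  349 = 3*114 + 7, so a_1 = 3.
  114 = 16*7 + 2, so a_2 = 16.
  7 = 3*2 + 1, so a_3 = 3.
  2 = 2*1 + 0, so a_4 = 2.
The remainder reaches 0 after 5 divisions, so the expansion has 5 partial quotients, read off in order.

[0; 3, 16, 3, 2]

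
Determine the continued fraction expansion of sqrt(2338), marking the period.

[48; (2, 1, 5, 48, 5, 1, 2, 96)]

Write x_i = (sqrt(2338) + m_i)/d_i with (m_0, d_0) = (0, 1). a_0 = floor(sqrt(2338)) = 48, since 48^2 = 2304 <= 2338 < 2401 = 49^2.
Iterate m_{i+1} = d_i*a_i - m_i, d_{i+1} = (2338 - m_{i+1}^2)/d_i, a_{i+1} = floor((a_0 + m_{i+1})/d_{i+1}):
  m_1 = 1*48 - 0 = 48, d_1 = (2338 - 48^2)/1 = 34/1 = 34, a_1 = floor((48 + 48)/34) = 2.
  m_2 = 34*2 - 48 = 20, d_2 = (2338 - 20^2)/34 = 1938/34 = 57, a_2 = floor((48 + 20)/57) = 1.
  m_3 = 57*1 - 20 = 37, d_3 = (2338 - 37^2)/57 = 969/57 = 17, a_3 = floor((48 + 37)/17) = 5.
  m_4 = 17*5 - 37 = 48, d_4 = (2338 - 48^2)/17 = 34/17 = 2, a_4 = floor((48 + 48)/2) = 48.
  m_5 = 2*48 - 48 = 48, d_5 = (2338 - 48^2)/2 = 34/2 = 17, a_5 = floor((48 + 48)/17) = 5.
  m_6 = 17*5 - 48 = 37, d_6 = (2338 - 37^2)/17 = 969/17 = 57, a_6 = floor((48 + 37)/57) = 1.
  m_7 = 57*1 - 37 = 20, d_7 = (2338 - 20^2)/57 = 1938/57 = 34, a_7 = floor((48 + 20)/34) = 2.
  m_8 = 34*2 - 20 = 48, d_8 = (2338 - 48^2)/34 = 34/34 = 1, a_8 = floor((48 + 48)/1) = 96.
  m_9 = 1*96 - 48 = 48, d_9 = (2338 - 48^2)/1 = 34/1 = 34: (m_9, d_9) = (m_1, d_1) = (48, 34), so from here the quotients repeat a_1, ..., a_8; the period length is 8.
Hence the expansion of sqrt(2338) is a_0 = 48 followed by the repeating block 2, 1, 5, 48, 5, 1, 2, 96 (period 8).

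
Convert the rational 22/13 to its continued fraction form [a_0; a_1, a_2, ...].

[1; 1, 2, 4]

Run the Euclidean algorithm on 22 and 13; the successive quotients are the partial quotients a_0, a_1, ... (each step inverts the fractional part left over by the previous one):
  22 = 1*13 + 9, so a_0 = 1.
  13 = 1*9 + 4, so a_1 = 1.
  9 = 2*4 + 1, so a_2 = 2.
  4 = 4*1 + 0, so a_3 = 4.
The remainder reaches 0 after 4 divisions, so the expansion has 4 partial quotients, read off in order.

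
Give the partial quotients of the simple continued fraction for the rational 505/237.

[2; 7, 1, 1, 1, 4, 2]

Run the Euclidean algorithm on 505 and 237; the successive quotients are the partial quotients a_0, a_1, ... (each step inverts the fractional part left over by the previous one):
  505 = 2*237 + 31, so a_0 = 2.
  237 = 7*31 + 20, so a_1 = 7.
  31 = 1*20 + 11, so a_2 = 1.
  20 = 1*11 + 9, so a_3 = 1.
  11 = 1*9 + 2, so a_4 = 1.
  9 = 4*2 + 1, so a_5 = 4.
  2 = 2*1 + 0, so a_6 = 2.
The remainder reaches 0 after 7 divisions, so the expansion has 7 partial quotients, read off in order.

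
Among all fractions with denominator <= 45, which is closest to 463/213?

50/23

Expand x = 463/213 as a continued fraction with the Euclidean algorithm:
  463 = 2*213 + 37, so a_0 = 2.
  213 = 5*37 + 28, so a_1 = 5.
  37 = 1*28 + 9, so a_2 = 1.
  28 = 3*9 + 1, so a_3 = 3.
  9 = 9*1 + 0, so a_4 = 9.
so x = [2; 5, 1, 3, 9].
Convergents (p_i = a_i*p_{i-1} + p_{i-2}, q_i = a_i*q_{i-1} + q_{i-2} with p_{-2}=0, p_{-1}=1, q_{-2}=1, q_{-1}=0), until the denominator exceeds 45:
  i=0: a_0=2, p_0 = 2*1 + 0 = 2, q_0 = 2*0 + 1 = 1.
  i=1: a_1=5, p_1 = 5*2 + 1 = 11, q_1 = 5*1 + 0 = 5.
  i=2: a_2=1, p_2 = 1*11 + 2 = 13, q_2 = 1*5 + 1 = 6.
  i=3: a_3=3, p_3 = 3*13 + 11 = 50, q_3 = 3*6 + 5 = 23.
  i=4: a_4=9, p_4 = 9*50 + 13 = 463, q_4 = 9*23 + 6 = 213.
q_4 = 213 > 45, so the last convergent with denominator <= 45 is p_3/q_3 = 50/23.
The closest fraction with denominator <= 45 is either p_3/q_3 or the intermediate fraction (k*p_3 + p_2)/(k*q_3 + q_2) with the largest k >= 1 whose denominator stays <= 45; these approach x as k grows, and every other convergent or intermediate fraction in range is farther away.
Largest k: floor((45 - q_2)/q_3) = floor((45 - 6)/23) = 1.
That gives (1*50 + 13)/(1*23 + 6) = 63/29.
Compare the errors: |x - 50/23| = |463*23 - 50*213|/(213*23) = 1/4899, and |x - 63/29| = |463*29 - 63*213|/(213*29) = 8/6177.
Cross-multiplying, 1*6177 = 6177 < 39192 = 8*4899, so 1/4899 is smaller: the convergent 50/23 is closer to x than 63/29.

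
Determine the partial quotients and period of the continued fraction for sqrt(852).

Write x_i = (sqrt(852) + m_i)/d_i with (m_0, d_0) = (0, 1). a_0 = floor(sqrt(852)) = 29, since 29^2 = 841 <= 852 < 900 = 30^2.
Iterate m_{i+1} = d_i*a_i - m_i, d_{i+1} = (852 - m_{i+1}^2)/d_i, a_{i+1} = floor((a_0 + m_{i+1})/d_{i+1}):
  m_1 = 1*29 - 0 = 29, d_1 = (852 - 29^2)/1 = 11/1 = 11, a_1 = floor((29 + 29)/11) = 5.
  m_2 = 11*5 - 29 = 26, d_2 = (852 - 26^2)/11 = 176/11 = 16, a_2 = floor((29 + 26)/16) = 3.
  m_3 = 16*3 - 26 = 22, d_3 = (852 - 22^2)/16 = 368/16 = 23, a_3 = floor((29 + 22)/23) = 2.
  m_4 = 23*2 - 22 = 24, d_4 = (852 - 24^2)/23 = 276/23 = 12, a_4 = floor((29 + 24)/12) = 4.
  m_5 = 12*4 - 24 = 24, d_5 = (852 - 24^2)/12 = 276/12 = 23, a_5 = floor((29 + 24)/23) = 2.
  m_6 = 23*2 - 24 = 22, d_6 = (852 - 22^2)/23 = 368/23 = 16, a_6 = floor((29 + 22)/16) = 3.
  m_7 = 16*3 - 22 = 26, d_7 = (852 - 26^2)/16 = 176/16 = 11, a_7 = floor((29 + 26)/11) = 5.
  m_8 = 11*5 - 26 = 29, d_8 = (852 - 29^2)/11 = 11/11 = 1, a_8 = floor((29 + 29)/1) = 58.
  m_9 = 1*58 - 29 = 29, d_9 = (852 - 29^2)/1 = 11/1 = 11: (m_9, d_9) = (m_1, d_1) = (29, 11), so from here the quotients repeat a_1, ..., a_8; the period length is 8.
Hence the expansion of sqrt(852) is a_0 = 29 followed by the repeating block 5, 3, 2, 4, 2, 3, 5, 58 (period 8).

[29; (5, 3, 2, 4, 2, 3, 5, 58)]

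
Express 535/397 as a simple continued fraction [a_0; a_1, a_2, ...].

Run the Euclidean algorithm on 535 and 397; the successive quotients are the partial quotients a_0, a_1, ... (each step inverts the fractional part left over by the previous one):
  535 = 1*397 + 138, so a_0 = 1.
  397 = 2*138 + 121, so a_1 = 2.
  138 = 1*121 + 17, so a_2 = 1.
  121 = 7*17 + 2, so a_3 = 7.
  17 = 8*2 + 1, so a_4 = 8.
  2 = 2*1 + 0, so a_5 = 2.
The remainder reaches 0 after 6 divisions, so the expansion has 6 partial quotients, read off in order.

[1; 2, 1, 7, 8, 2]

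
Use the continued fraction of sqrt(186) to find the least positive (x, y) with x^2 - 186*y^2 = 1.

(x, y) = (7501, 550)

First expand sqrt(186) as a continued fraction. With x_i = (sqrt(186) + m_i)/d_i and (m_0, d_0) = (0, 1): a_0 = floor(sqrt(186)) = 13, since 13^2 = 169 <= 186 < 196 = 14^2.
Iterate m_{i+1} = d_i*a_i - m_i, d_{i+1} = (186 - m_{i+1}^2)/d_i, a_{i+1} = floor((a_0 + m_{i+1})/d_{i+1}):
  m_1 = 1*13 - 0 = 13, d_1 = (186 - 13^2)/1 = 17/1 = 17, a_1 = floor((13 + 13)/17) = 1.
  m_2 = 17*1 - 13 = 4, d_2 = (186 - 4^2)/17 = 170/17 = 10, a_2 = floor((13 + 4)/10) = 1.
  m_3 = 10*1 - 4 = 6, d_3 = (186 - 6^2)/10 = 150/10 = 15, a_3 = floor((13 + 6)/15) = 1.
  m_4 = 15*1 - 6 = 9, d_4 = (186 - 9^2)/15 = 105/15 = 7, a_4 = floor((13 + 9)/7) = 3.
  m_5 = 7*3 - 9 = 12, d_5 = (186 - 12^2)/7 = 42/7 = 6, a_5 = floor((13 + 12)/6) = 4.
  m_6 = 6*4 - 12 = 12, d_6 = (186 - 12^2)/6 = 42/6 = 7, a_6 = floor((13 + 12)/7) = 3.
  m_7 = 7*3 - 12 = 9, d_7 = (186 - 9^2)/7 = 105/7 = 15, a_7 = floor((13 + 9)/15) = 1.
  m_8 = 15*1 - 9 = 6, d_8 = (186 - 6^2)/15 = 150/15 = 10, a_8 = floor((13 + 6)/10) = 1.
  m_9 = 10*1 - 6 = 4, d_9 = (186 - 4^2)/10 = 170/10 = 17, a_9 = floor((13 + 4)/17) = 1.
  m_10 = 17*1 - 4 = 13, d_10 = (186 - 13^2)/17 = 17/17 = 1, a_10 = floor((13 + 13)/1) = 26.
  m_11 = 1*26 - 13 = 13, d_11 = (186 - 13^2)/1 = 17/1 = 17: (m_11, d_11) = (m_1, d_1) = (13, 17), so from here the quotients repeat a_1, ..., a_10; the period length is 10.
So sqrt(186) = [13; (1, 1, 1, 3, 4, 3, 1, 1, 1, 26)] with period length k = 10.
k is even, so the fundamental solution of x^2 - 186y^2 = 1 is (p_{k-1}, q_{k-1}) = (p_9, q_9); compute convergents through index 9.
Convergents (p_i = a_i*p_{i-1} + p_{i-2}, q_i = a_i*q_{i-1} + q_{i-2} with p_{-2}=0, p_{-1}=1, q_{-2}=1, q_{-1}=0):
  i=0: a_0=13, p_0 = 13*1 + 0 = 13, q_0 = 13*0 + 1 = 1.
  i=1: a_1=1, p_1 = 1*13 + 1 = 14, q_1 = 1*1 + 0 = 1.
  i=2: a_2=1, p_2 = 1*14 + 13 = 27, q_2 = 1*1 + 1 = 2.
  i=3: a_3=1, p_3 = 1*27 + 14 = 41, q_3 = 1*2 + 1 = 3.
  i=4: a_4=3, p_4 = 3*41 + 27 = 150, q_4 = 3*3 + 2 = 11.
  i=5: a_5=4, p_5 = 4*150 + 41 = 641, q_5 = 4*11 + 3 = 47.
  i=6: a_6=3, p_6 = 3*641 + 150 = 2073, q_6 = 3*47 + 11 = 152.
  i=7: a_7=1, p_7 = 1*2073 + 641 = 2714, q_7 = 1*152 + 47 = 199.
  i=8: a_8=1, p_8 = 1*2714 + 2073 = 4787, q_8 = 1*199 + 152 = 351.
  i=9: a_9=1, p_9 = 1*4787 + 2714 = 7501, q_9 = 1*351 + 199 = 550.
Check: 7501^2 - 186*550^2 = 56265001 - 56265000 = 1, so (x, y) = (7501, 550) solves the equation, and by the theorem it is the least positive solution.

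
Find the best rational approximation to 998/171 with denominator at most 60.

Expand x = 998/171 as a continued fraction with the Euclidean algorithm:
  998 = 5*171 + 143, so a_0 = 5.
  171 = 1*143 + 28, so a_1 = 1.
  143 = 5*28 + 3, so a_2 = 5.
  28 = 9*3 + 1, so a_3 = 9.
  3 = 3*1 + 0, so a_4 = 3.
so x = [5; 1, 5, 9, 3].
Convergents (p_i = a_i*p_{i-1} + p_{i-2}, q_i = a_i*q_{i-1} + q_{i-2} with p_{-2}=0, p_{-1}=1, q_{-2}=1, q_{-1}=0), until the denominator exceeds 60:
  i=0: a_0=5, p_0 = 5*1 + 0 = 5, q_0 = 5*0 + 1 = 1.
  i=1: a_1=1, p_1 = 1*5 + 1 = 6, q_1 = 1*1 + 0 = 1.
  i=2: a_2=5, p_2 = 5*6 + 5 = 35, q_2 = 5*1 + 1 = 6.
  i=3: a_3=9, p_3 = 9*35 + 6 = 321, q_3 = 9*6 + 1 = 55.
  i=4: a_4=3, p_4 = 3*321 + 35 = 998, q_4 = 3*55 + 6 = 171.
q_4 = 171 > 60, so the last convergent with denominator <= 60 is p_3/q_3 = 321/55.
The closest fraction with denominator <= 60 is either p_3/q_3 or the intermediate fraction (k*p_3 + p_2)/(k*q_3 + q_2) with the largest k >= 1 whose denominator stays <= 60; these approach x as k grows, and every other convergent or intermediate fraction in range is farther away.
Largest k: floor((60 - q_2)/q_3) = floor((60 - 6)/55) = 0.
Since k = 0, no intermediate fraction beyond p_3/q_3 has denominator <= 60, so the convergent 321/55 is the closest (its error is |998*55 - 321*171|/(171*55) = 1/9405).

321/55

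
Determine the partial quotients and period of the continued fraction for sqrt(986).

[31; (2, 2, 62)]

Write x_i = (sqrt(986) + m_i)/d_i with (m_0, d_0) = (0, 1). a_0 = floor(sqrt(986)) = 31, since 31^2 = 961 <= 986 < 1024 = 32^2.
Iterate m_{i+1} = d_i*a_i - m_i, d_{i+1} = (986 - m_{i+1}^2)/d_i, a_{i+1} = floor((a_0 + m_{i+1})/d_{i+1}):
  m_1 = 1*31 - 0 = 31, d_1 = (986 - 31^2)/1 = 25/1 = 25, a_1 = floor((31 + 31)/25) = 2.
  m_2 = 25*2 - 31 = 19, d_2 = (986 - 19^2)/25 = 625/25 = 25, a_2 = floor((31 + 19)/25) = 2.
  m_3 = 25*2 - 19 = 31, d_3 = (986 - 31^2)/25 = 25/25 = 1, a_3 = floor((31 + 31)/1) = 62.
  m_4 = 1*62 - 31 = 31, d_4 = (986 - 31^2)/1 = 25/1 = 25: (m_4, d_4) = (m_1, d_1) = (31, 25), so from here the quotients repeat a_1, ..., a_3; the period length is 3.
Hence the expansion of sqrt(986) is a_0 = 31 followed by the repeating block 2, 2, 62 (period 3).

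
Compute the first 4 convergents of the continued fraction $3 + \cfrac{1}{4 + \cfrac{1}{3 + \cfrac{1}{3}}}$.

Using the convergent recurrence p_i = a_i*p_{i-1} + p_{i-2}, q_i = a_i*q_{i-1} + q_{i-2} with p_{-2}=0, p_{-1}=1, q_{-2}=1, q_{-1}=0:
  i=0: a_0=3, p_0 = 3*1 + 0 = 3, q_0 = 3*0 + 1 = 1.
  i=1: a_1=4, p_1 = 4*3 + 1 = 13, q_1 = 4*1 + 0 = 4.
  i=2: a_2=3, p_2 = 3*13 + 3 = 42, q_2 = 3*4 + 1 = 13.
  i=3: a_3=3, p_3 = 3*42 + 13 = 139, q_3 = 3*13 + 4 = 43.

3/1, 13/4, 42/13, 139/43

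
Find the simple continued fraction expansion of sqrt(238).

Write x_i = (sqrt(238) + m_i)/d_i with (m_0, d_0) = (0, 1). a_0 = floor(sqrt(238)) = 15, since 15^2 = 225 <= 238 < 256 = 16^2.
Iterate m_{i+1} = d_i*a_i - m_i, d_{i+1} = (238 - m_{i+1}^2)/d_i, a_{i+1} = floor((a_0 + m_{i+1})/d_{i+1}):
  m_1 = 1*15 - 0 = 15, d_1 = (238 - 15^2)/1 = 13/1 = 13, a_1 = floor((15 + 15)/13) = 2.
  m_2 = 13*2 - 15 = 11, d_2 = (238 - 11^2)/13 = 117/13 = 9, a_2 = floor((15 + 11)/9) = 2.
  m_3 = 9*2 - 11 = 7, d_3 = (238 - 7^2)/9 = 189/9 = 21, a_3 = floor((15 + 7)/21) = 1.
  m_4 = 21*1 - 7 = 14, d_4 = (238 - 14^2)/21 = 42/21 = 2, a_4 = floor((15 + 14)/2) = 14.
  m_5 = 2*14 - 14 = 14, d_5 = (238 - 14^2)/2 = 42/2 = 21, a_5 = floor((15 + 14)/21) = 1.
  m_6 = 21*1 - 14 = 7, d_6 = (238 - 7^2)/21 = 189/21 = 9, a_6 = floor((15 + 7)/9) = 2.
  m_7 = 9*2 - 7 = 11, d_7 = (238 - 11^2)/9 = 117/9 = 13, a_7 = floor((15 + 11)/13) = 2.
  m_8 = 13*2 - 11 = 15, d_8 = (238 - 15^2)/13 = 13/13 = 1, a_8 = floor((15 + 15)/1) = 30.
  m_9 = 1*30 - 15 = 15, d_9 = (238 - 15^2)/1 = 13/1 = 13: (m_9, d_9) = (m_1, d_1) = (15, 13), so from here the quotients repeat a_1, ..., a_8; the period length is 8.
Hence the expansion of sqrt(238) is a_0 = 15 followed by the repeating block 2, 2, 1, 14, 1, 2, 2, 30 (period 8).

[15; (2, 2, 1, 14, 1, 2, 2, 30)]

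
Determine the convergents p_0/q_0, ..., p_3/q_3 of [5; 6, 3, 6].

Using the convergent recurrence p_i = a_i*p_{i-1} + p_{i-2}, q_i = a_i*q_{i-1} + q_{i-2} with p_{-2}=0, p_{-1}=1, q_{-2}=1, q_{-1}=0:
  i=0: a_0=5, p_0 = 5*1 + 0 = 5, q_0 = 5*0 + 1 = 1.
  i=1: a_1=6, p_1 = 6*5 + 1 = 31, q_1 = 6*1 + 0 = 6.
  i=2: a_2=3, p_2 = 3*31 + 5 = 98, q_2 = 3*6 + 1 = 19.
  i=3: a_3=6, p_3 = 6*98 + 31 = 619, q_3 = 6*19 + 6 = 120.

5/1, 31/6, 98/19, 619/120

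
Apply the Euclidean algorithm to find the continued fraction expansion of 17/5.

[3; 2, 2]

Run the Euclidean algorithm on 17 and 5; the successive quotients are the partial quotients a_0, a_1, ... (each step inverts the fractional part left over by the previous one):
  17 = 3*5 + 2, so a_0 = 3.
  5 = 2*2 + 1, so a_1 = 2.
  2 = 2*1 + 0, so a_2 = 2.
The remainder reaches 0 after 3 divisions, so the expansion has 3 partial quotients, read off in order.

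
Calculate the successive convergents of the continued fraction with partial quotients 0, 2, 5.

Using the convergent recurrence p_i = a_i*p_{i-1} + p_{i-2}, q_i = a_i*q_{i-1} + q_{i-2} with p_{-2}=0, p_{-1}=1, q_{-2}=1, q_{-1}=0:
  i=0: a_0=0, p_0 = 0*1 + 0 = 0, q_0 = 0*0 + 1 = 1.
  i=1: a_1=2, p_1 = 2*0 + 1 = 1, q_1 = 2*1 + 0 = 2.
  i=2: a_2=5, p_2 = 5*1 + 0 = 5, q_2 = 5*2 + 1 = 11.

0/1, 1/2, 5/11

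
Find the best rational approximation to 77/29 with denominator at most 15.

8/3

Expand x = 77/29 as a continued fraction with the Euclidean algorithm:
  77 = 2*29 + 19, so a_0 = 2.
  29 = 1*19 + 10, so a_1 = 1.
  19 = 1*10 + 9, so a_2 = 1.
  10 = 1*9 + 1, so a_3 = 1.
  9 = 9*1 + 0, so a_4 = 9.
so x = [2; 1, 1, 1, 9].
Convergents (p_i = a_i*p_{i-1} + p_{i-2}, q_i = a_i*q_{i-1} + q_{i-2} with p_{-2}=0, p_{-1}=1, q_{-2}=1, q_{-1}=0), until the denominator exceeds 15:
  i=0: a_0=2, p_0 = 2*1 + 0 = 2, q_0 = 2*0 + 1 = 1.
  i=1: a_1=1, p_1 = 1*2 + 1 = 3, q_1 = 1*1 + 0 = 1.
  i=2: a_2=1, p_2 = 1*3 + 2 = 5, q_2 = 1*1 + 1 = 2.
  i=3: a_3=1, p_3 = 1*5 + 3 = 8, q_3 = 1*2 + 1 = 3.
  i=4: a_4=9, p_4 = 9*8 + 5 = 77, q_4 = 9*3 + 2 = 29.
q_4 = 29 > 15, so the last convergent with denominator <= 15 is p_3/q_3 = 8/3.
The closest fraction with denominator <= 15 is either p_3/q_3 or the intermediate fraction (k*p_3 + p_2)/(k*q_3 + q_2) with the largest k >= 1 whose denominator stays <= 15; these approach x as k grows, and every other convergent or intermediate fraction in range is farther away.
Largest k: floor((15 - q_2)/q_3) = floor((15 - 2)/3) = 4.
That gives (4*8 + 5)/(4*3 + 2) = 37/14.
Compare the errors: |x - 8/3| = |77*3 - 8*29|/(29*3) = 1/87, and |x - 37/14| = |77*14 - 37*29|/(29*14) = 5/406.
Cross-multiplying, 1*406 = 406 < 435 = 5*87, so 1/87 is smaller: the convergent 8/3 is closer to x than 37/14.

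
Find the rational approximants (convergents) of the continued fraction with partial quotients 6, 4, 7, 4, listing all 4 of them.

6/1, 25/4, 181/29, 749/120

Using the convergent recurrence p_i = a_i*p_{i-1} + p_{i-2}, q_i = a_i*q_{i-1} + q_{i-2} with p_{-2}=0, p_{-1}=1, q_{-2}=1, q_{-1}=0:
  i=0: a_0=6, p_0 = 6*1 + 0 = 6, q_0 = 6*0 + 1 = 1.
  i=1: a_1=4, p_1 = 4*6 + 1 = 25, q_1 = 4*1 + 0 = 4.
  i=2: a_2=7, p_2 = 7*25 + 6 = 181, q_2 = 7*4 + 1 = 29.
  i=3: a_3=4, p_3 = 4*181 + 25 = 749, q_3 = 4*29 + 4 = 120.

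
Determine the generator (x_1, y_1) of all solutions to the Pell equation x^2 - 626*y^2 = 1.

First expand sqrt(626) as a continued fraction. With x_i = (sqrt(626) + m_i)/d_i and (m_0, d_0) = (0, 1): a_0 = floor(sqrt(626)) = 25, since 25^2 = 625 <= 626 < 676 = 26^2.
Iterate m_{i+1} = d_i*a_i - m_i, d_{i+1} = (626 - m_{i+1}^2)/d_i, a_{i+1} = floor((a_0 + m_{i+1})/d_{i+1}):
  m_1 = 1*25 - 0 = 25, d_1 = (626 - 25^2)/1 = 1/1 = 1, a_1 = floor((25 + 25)/1) = 50.
  m_2 = 1*50 - 25 = 25, d_2 = (626 - 25^2)/1 = 1/1 = 1: (m_2, d_2) = (m_1, d_1) = (25, 1), so from here the quotient a_1 repeats; the period length is 1.
So sqrt(626) = [25; (50)] with period length k = 1.
k is odd, so (p_{k-1}, q_{k-1}) only solves x^2 - 626y^2 = -1 and the fundamental solution of x^2 - 626y^2 = 1 is (p_{2k-1}, q_{2k-1}) = (p_1, q_1); compute convergents through index 1, running through the period twice.
Convergents (p_i = a_i*p_{i-1} + p_{i-2}, q_i = a_i*q_{i-1} + q_{i-2} with p_{-2}=0, p_{-1}=1, q_{-2}=1, q_{-1}=0):
  i=0: a_0=25, p_0 = 25*1 + 0 = 25, q_0 = 25*0 + 1 = 1.
  i=1: a_1=50, p_1 = 50*25 + 1 = 1251, q_1 = 50*1 + 0 = 50.
Indeed p_0^2 - 626*q_0^2 = 625 - 626 = -1, not +1.
Check: 1251^2 - 626*50^2 = 1565001 - 1565000 = 1, so (x, y) = (1251, 50) solves the equation, and by the theorem it is the least positive solution.

(x, y) = (1251, 50)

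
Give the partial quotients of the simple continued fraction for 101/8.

[12; 1, 1, 1, 2]

Run the Euclidean algorithm on 101 and 8; the successive quotients are the partial quotients a_0, a_1, ... (each step inverts the fractional part left over by the previous one):
  101 = 12*8 + 5, so a_0 = 12.
  8 = 1*5 + 3, so a_1 = 1.
  5 = 1*3 + 2, so a_2 = 1.
  3 = 1*2 + 1, so a_3 = 1.
  2 = 2*1 + 0, so a_4 = 2.
The remainder reaches 0 after 5 divisions, so the expansion has 5 partial quotients, read off in order.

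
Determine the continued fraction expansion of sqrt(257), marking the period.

Write x_i = (sqrt(257) + m_i)/d_i with (m_0, d_0) = (0, 1). a_0 = floor(sqrt(257)) = 16, since 16^2 = 256 <= 257 < 289 = 17^2.
Iterate m_{i+1} = d_i*a_i - m_i, d_{i+1} = (257 - m_{i+1}^2)/d_i, a_{i+1} = floor((a_0 + m_{i+1})/d_{i+1}):
  m_1 = 1*16 - 0 = 16, d_1 = (257 - 16^2)/1 = 1/1 = 1, a_1 = floor((16 + 16)/1) = 32.
  m_2 = 1*32 - 16 = 16, d_2 = (257 - 16^2)/1 = 1/1 = 1: (m_2, d_2) = (m_1, d_1) = (16, 1), so from here the quotient a_1 repeats; the period length is 1.
Hence the expansion of sqrt(257) is a_0 = 16 followed by the repeating block 32 (period 1).

[16; (32)]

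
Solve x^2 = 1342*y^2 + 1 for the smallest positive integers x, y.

(x, y) = (1099, 30)

First expand sqrt(1342) as a continued fraction. With x_i = (sqrt(1342) + m_i)/d_i and (m_0, d_0) = (0, 1): a_0 = floor(sqrt(1342)) = 36, since 36^2 = 1296 <= 1342 < 1369 = 37^2.
Iterate m_{i+1} = d_i*a_i - m_i, d_{i+1} = (1342 - m_{i+1}^2)/d_i, a_{i+1} = floor((a_0 + m_{i+1})/d_{i+1}):
  m_1 = 1*36 - 0 = 36, d_1 = (1342 - 36^2)/1 = 46/1 = 46, a_1 = floor((36 + 36)/46) = 1.
  m_2 = 46*1 - 36 = 10, d_2 = (1342 - 10^2)/46 = 1242/46 = 27, a_2 = floor((36 + 10)/27) = 1.
  m_3 = 27*1 - 10 = 17, d_3 = (1342 - 17^2)/27 = 1053/27 = 39, a_3 = floor((36 + 17)/39) = 1.
  m_4 = 39*1 - 17 = 22, d_4 = (1342 - 22^2)/39 = 858/39 = 22, a_4 = floor((36 + 22)/22) = 2.
  m_5 = 22*2 - 22 = 22, d_5 = (1342 - 22^2)/22 = 858/22 = 39, a_5 = floor((36 + 22)/39) = 1.
  m_6 = 39*1 - 22 = 17, d_6 = (1342 - 17^2)/39 = 1053/39 = 27, a_6 = floor((36 + 17)/27) = 1.
  m_7 = 27*1 - 17 = 10, d_7 = (1342 - 10^2)/27 = 1242/27 = 46, a_7 = floor((36 + 10)/46) = 1.
  m_8 = 46*1 - 10 = 36, d_8 = (1342 - 36^2)/46 = 46/46 = 1, a_8 = floor((36 + 36)/1) = 72.
  m_9 = 1*72 - 36 = 36, d_9 = (1342 - 36^2)/1 = 46/1 = 46: (m_9, d_9) = (m_1, d_1) = (36, 46), so from here the quotients repeat a_1, ..., a_8; the period length is 8.
So sqrt(1342) = [36; (1, 1, 1, 2, 1, 1, 1, 72)] with period length k = 8.
k is even, so the fundamental solution of x^2 - 1342y^2 = 1 is (p_{k-1}, q_{k-1}) = (p_7, q_7); compute convergents through index 7.
Convergents (p_i = a_i*p_{i-1} + p_{i-2}, q_i = a_i*q_{i-1} + q_{i-2} with p_{-2}=0, p_{-1}=1, q_{-2}=1, q_{-1}=0):
  i=0: a_0=36, p_0 = 36*1 + 0 = 36, q_0 = 36*0 + 1 = 1.
  i=1: a_1=1, p_1 = 1*36 + 1 = 37, q_1 = 1*1 + 0 = 1.
  i=2: a_2=1, p_2 = 1*37 + 36 = 73, q_2 = 1*1 + 1 = 2.
  i=3: a_3=1, p_3 = 1*73 + 37 = 110, q_3 = 1*2 + 1 = 3.
  i=4: a_4=2, p_4 = 2*110 + 73 = 293, q_4 = 2*3 + 2 = 8.
  i=5: a_5=1, p_5 = 1*293 + 110 = 403, q_5 = 1*8 + 3 = 11.
  i=6: a_6=1, p_6 = 1*403 + 293 = 696, q_6 = 1*11 + 8 = 19.
  i=7: a_7=1, p_7 = 1*696 + 403 = 1099, q_7 = 1*19 + 11 = 30.
Check: 1099^2 - 1342*30^2 = 1207801 - 1207800 = 1, so (x, y) = (1099, 30) solves the equation, and by the theorem it is the least positive solution.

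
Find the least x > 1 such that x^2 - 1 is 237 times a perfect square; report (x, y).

First expand sqrt(237) as a continued fraction. With x_i = (sqrt(237) + m_i)/d_i and (m_0, d_0) = (0, 1): a_0 = floor(sqrt(237)) = 15, since 15^2 = 225 <= 237 < 256 = 16^2.
Iterate m_{i+1} = d_i*a_i - m_i, d_{i+1} = (237 - m_{i+1}^2)/d_i, a_{i+1} = floor((a_0 + m_{i+1})/d_{i+1}):
  m_1 = 1*15 - 0 = 15, d_1 = (237 - 15^2)/1 = 12/1 = 12, a_1 = floor((15 + 15)/12) = 2.
  m_2 = 12*2 - 15 = 9, d_2 = (237 - 9^2)/12 = 156/12 = 13, a_2 = floor((15 + 9)/13) = 1.
  m_3 = 13*1 - 9 = 4, d_3 = (237 - 4^2)/13 = 221/13 = 17, a_3 = floor((15 + 4)/17) = 1.
  m_4 = 17*1 - 4 = 13, d_4 = (237 - 13^2)/17 = 68/17 = 4, a_4 = floor((15 + 13)/4) = 7.
  m_5 = 4*7 - 13 = 15, d_5 = (237 - 15^2)/4 = 12/4 = 3, a_5 = floor((15 + 15)/3) = 10.
  m_6 = 3*10 - 15 = 15, d_6 = (237 - 15^2)/3 = 12/3 = 4, a_6 = floor((15 + 15)/4) = 7.
  m_7 = 4*7 - 15 = 13, d_7 = (237 - 13^2)/4 = 68/4 = 17, a_7 = floor((15 + 13)/17) = 1.
  m_8 = 17*1 - 13 = 4, d_8 = (237 - 4^2)/17 = 221/17 = 13, a_8 = floor((15 + 4)/13) = 1.
  m_9 = 13*1 - 4 = 9, d_9 = (237 - 9^2)/13 = 156/13 = 12, a_9 = floor((15 + 9)/12) = 2.
  m_10 = 12*2 - 9 = 15, d_10 = (237 - 15^2)/12 = 12/12 = 1, a_10 = floor((15 + 15)/1) = 30.
  m_11 = 1*30 - 15 = 15, d_11 = (237 - 15^2)/1 = 12/1 = 12: (m_11, d_11) = (m_1, d_1) = (15, 12), so from here the quotients repeat a_1, ..., a_10; the period length is 10.
So sqrt(237) = [15; (2, 1, 1, 7, 10, 7, 1, 1, 2, 30)] with period length k = 10.
k is even, so the fundamental solution of x^2 - 237y^2 = 1 is (p_{k-1}, q_{k-1}) = (p_9, q_9); compute convergents through index 9.
Convergents (p_i = a_i*p_{i-1} + p_{i-2}, q_i = a_i*q_{i-1} + q_{i-2} with p_{-2}=0, p_{-1}=1, q_{-2}=1, q_{-1}=0):
  i=0: a_0=15, p_0 = 15*1 + 0 = 15, q_0 = 15*0 + 1 = 1.
  i=1: a_1=2, p_1 = 2*15 + 1 = 31, q_1 = 2*1 + 0 = 2.
  i=2: a_2=1, p_2 = 1*31 + 15 = 46, q_2 = 1*2 + 1 = 3.
  i=3: a_3=1, p_3 = 1*46 + 31 = 77, q_3 = 1*3 + 2 = 5.
  i=4: a_4=7, p_4 = 7*77 + 46 = 585, q_4 = 7*5 + 3 = 38.
  i=5: a_5=10, p_5 = 10*585 + 77 = 5927, q_5 = 10*38 + 5 = 385.
  i=6: a_6=7, p_6 = 7*5927 + 585 = 42074, q_6 = 7*385 + 38 = 2733.
  i=7: a_7=1, p_7 = 1*42074 + 5927 = 48001, q_7 = 1*2733 + 385 = 3118.
  i=8: a_8=1, p_8 = 1*48001 + 42074 = 90075, q_8 = 1*3118 + 2733 = 5851.
  i=9: a_9=2, p_9 = 2*90075 + 48001 = 228151, q_9 = 2*5851 + 3118 = 14820.
Check: 228151^2 - 237*14820^2 = 52052878801 - 52052878800 = 1, so (x, y) = (228151, 14820) solves the equation, and by the theorem it is the least positive solution.

(x, y) = (228151, 14820)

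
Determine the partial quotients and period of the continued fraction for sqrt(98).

Write x_i = (sqrt(98) + m_i)/d_i with (m_0, d_0) = (0, 1). a_0 = floor(sqrt(98)) = 9, since 9^2 = 81 <= 98 < 100 = 10^2.
Iterate m_{i+1} = d_i*a_i - m_i, d_{i+1} = (98 - m_{i+1}^2)/d_i, a_{i+1} = floor((a_0 + m_{i+1})/d_{i+1}):
  m_1 = 1*9 - 0 = 9, d_1 = (98 - 9^2)/1 = 17/1 = 17, a_1 = floor((9 + 9)/17) = 1.
  m_2 = 17*1 - 9 = 8, d_2 = (98 - 8^2)/17 = 34/17 = 2, a_2 = floor((9 + 8)/2) = 8.
  m_3 = 2*8 - 8 = 8, d_3 = (98 - 8^2)/2 = 34/2 = 17, a_3 = floor((9 + 8)/17) = 1.
  m_4 = 17*1 - 8 = 9, d_4 = (98 - 9^2)/17 = 17/17 = 1, a_4 = floor((9 + 9)/1) = 18.
  m_5 = 1*18 - 9 = 9, d_5 = (98 - 9^2)/1 = 17/1 = 17: (m_5, d_5) = (m_1, d_1) = (9, 17), so from here the quotients repeat a_1, ..., a_4; the period length is 4.
Hence the expansion of sqrt(98) is a_0 = 9 followed by the repeating block 1, 8, 1, 18 (period 4).

[9; (1, 8, 1, 18)]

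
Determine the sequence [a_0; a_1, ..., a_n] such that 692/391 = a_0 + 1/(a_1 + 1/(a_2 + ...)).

[1; 1, 3, 2, 1, 9, 3]

Run the Euclidean algorithm on 692 and 391; the successive quotients are the partial quotients a_0, a_1, ... (each step inverts the fractional part left over by the previous one):
  692 = 1*391 + 301, so a_0 = 1.
  391 = 1*301 + 90, so a_1 = 1.
  301 = 3*90 + 31, so a_2 = 3.
  90 = 2*31 + 28, so a_3 = 2.
  31 = 1*28 + 3, so a_4 = 1.
  28 = 9*3 + 1, so a_5 = 9.
  3 = 3*1 + 0, so a_6 = 3.
The remainder reaches 0 after 7 divisions, so the expansion has 7 partial quotients, read off in order.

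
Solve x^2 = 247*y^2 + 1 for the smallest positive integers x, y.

(x, y) = (85292, 5427)

First expand sqrt(247) as a continued fraction. With x_i = (sqrt(247) + m_i)/d_i and (m_0, d_0) = (0, 1): a_0 = floor(sqrt(247)) = 15, since 15^2 = 225 <= 247 < 256 = 16^2.
Iterate m_{i+1} = d_i*a_i - m_i, d_{i+1} = (247 - m_{i+1}^2)/d_i, a_{i+1} = floor((a_0 + m_{i+1})/d_{i+1}):
  m_1 = 1*15 - 0 = 15, d_1 = (247 - 15^2)/1 = 22/1 = 22, a_1 = floor((15 + 15)/22) = 1.
  m_2 = 22*1 - 15 = 7, d_2 = (247 - 7^2)/22 = 198/22 = 9, a_2 = floor((15 + 7)/9) = 2.
  m_3 = 9*2 - 7 = 11, d_3 = (247 - 11^2)/9 = 126/9 = 14, a_3 = floor((15 + 11)/14) = 1.
  m_4 = 14*1 - 11 = 3, d_4 = (247 - 3^2)/14 = 238/14 = 17, a_4 = floor((15 + 3)/17) = 1.
  m_5 = 17*1 - 3 = 14, d_5 = (247 - 14^2)/17 = 51/17 = 3, a_5 = floor((15 + 14)/3) = 9.
  m_6 = 3*9 - 14 = 13, d_6 = (247 - 13^2)/3 = 78/3 = 26, a_6 = floor((15 + 13)/26) = 1.
  m_7 = 26*1 - 13 = 13, d_7 = (247 - 13^2)/26 = 78/26 = 3, a_7 = floor((15 + 13)/3) = 9.
  m_8 = 3*9 - 13 = 14, d_8 = (247 - 14^2)/3 = 51/3 = 17, a_8 = floor((15 + 14)/17) = 1.
  m_9 = 17*1 - 14 = 3, d_9 = (247 - 3^2)/17 = 238/17 = 14, a_9 = floor((15 + 3)/14) = 1.
  m_10 = 14*1 - 3 = 11, d_10 = (247 - 11^2)/14 = 126/14 = 9, a_10 = floor((15 + 11)/9) = 2.
  m_11 = 9*2 - 11 = 7, d_11 = (247 - 7^2)/9 = 198/9 = 22, a_11 = floor((15 + 7)/22) = 1.
  m_12 = 22*1 - 7 = 15, d_12 = (247 - 15^2)/22 = 22/22 = 1, a_12 = floor((15 + 15)/1) = 30.
  m_13 = 1*30 - 15 = 15, d_13 = (247 - 15^2)/1 = 22/1 = 22: (m_13, d_13) = (m_1, d_1) = (15, 22), so from here the quotients repeat a_1, ..., a_12; the period length is 12.
So sqrt(247) = [15; (1, 2, 1, 1, 9, 1, 9, 1, 1, 2, 1, 30)] with period length k = 12.
k is even, so the fundamental solution of x^2 - 247y^2 = 1 is (p_{k-1}, q_{k-1}) = (p_11, q_11); compute convergents through index 11.
Convergents (p_i = a_i*p_{i-1} + p_{i-2}, q_i = a_i*q_{i-1} + q_{i-2} with p_{-2}=0, p_{-1}=1, q_{-2}=1, q_{-1}=0):
  i=0: a_0=15, p_0 = 15*1 + 0 = 15, q_0 = 15*0 + 1 = 1.
  i=1: a_1=1, p_1 = 1*15 + 1 = 16, q_1 = 1*1 + 0 = 1.
  i=2: a_2=2, p_2 = 2*16 + 15 = 47, q_2 = 2*1 + 1 = 3.
  i=3: a_3=1, p_3 = 1*47 + 16 = 63, q_3 = 1*3 + 1 = 4.
  i=4: a_4=1, p_4 = 1*63 + 47 = 110, q_4 = 1*4 + 3 = 7.
  i=5: a_5=9, p_5 = 9*110 + 63 = 1053, q_5 = 9*7 + 4 = 67.
  i=6: a_6=1, p_6 = 1*1053 + 110 = 1163, q_6 = 1*67 + 7 = 74.
  i=7: a_7=9, p_7 = 9*1163 + 1053 = 11520, q_7 = 9*74 + 67 = 733.
  i=8: a_8=1, p_8 = 1*11520 + 1163 = 12683, q_8 = 1*733 + 74 = 807.
  i=9: a_9=1, p_9 = 1*12683 + 11520 = 24203, q_9 = 1*807 + 733 = 1540.
  i=10: a_10=2, p_10 = 2*24203 + 12683 = 61089, q_10 = 2*1540 + 807 = 3887.
  i=11: a_11=1, p_11 = 1*61089 + 24203 = 85292, q_11 = 1*3887 + 1540 = 5427.
Check: 85292^2 - 247*5427^2 = 7274725264 - 7274725263 = 1, so (x, y) = (85292, 5427) solves the equation, and by the theorem it is the least positive solution.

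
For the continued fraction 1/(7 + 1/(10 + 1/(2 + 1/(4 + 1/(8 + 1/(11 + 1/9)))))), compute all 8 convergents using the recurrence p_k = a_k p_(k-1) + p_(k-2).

0/1, 1/7, 10/71, 21/149, 94/667, 773/5485, 8597/61002, 78146/554503

Using the convergent recurrence p_i = a_i*p_{i-1} + p_{i-2}, q_i = a_i*q_{i-1} + q_{i-2} with p_{-2}=0, p_{-1}=1, q_{-2}=1, q_{-1}=0:
  i=0: a_0=0, p_0 = 0*1 + 0 = 0, q_0 = 0*0 + 1 = 1.
  i=1: a_1=7, p_1 = 7*0 + 1 = 1, q_1 = 7*1 + 0 = 7.
  i=2: a_2=10, p_2 = 10*1 + 0 = 10, q_2 = 10*7 + 1 = 71.
  i=3: a_3=2, p_3 = 2*10 + 1 = 21, q_3 = 2*71 + 7 = 149.
  i=4: a_4=4, p_4 = 4*21 + 10 = 94, q_4 = 4*149 + 71 = 667.
  i=5: a_5=8, p_5 = 8*94 + 21 = 773, q_5 = 8*667 + 149 = 5485.
  i=6: a_6=11, p_6 = 11*773 + 94 = 8597, q_6 = 11*5485 + 667 = 61002.
  i=7: a_7=9, p_7 = 9*8597 + 773 = 78146, q_7 = 9*61002 + 5485 = 554503.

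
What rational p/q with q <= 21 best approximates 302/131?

Expand x = 302/131 as a continued fraction with the Euclidean algorithm:
  302 = 2*131 + 40, so a_0 = 2.
  131 = 3*40 + 11, so a_1 = 3.
  40 = 3*11 + 7, so a_2 = 3.
  11 = 1*7 + 4, so a_3 = 1.
  7 = 1*4 + 3, so a_4 = 1.
  4 = 1*3 + 1, so a_5 = 1.
  3 = 3*1 + 0, so a_6 = 3.
so x = [2; 3, 3, 1, 1, 1, 3].
Convergents (p_i = a_i*p_{i-1} + p_{i-2}, q_i = a_i*q_{i-1} + q_{i-2} with p_{-2}=0, p_{-1}=1, q_{-2}=1, q_{-1}=0), until the denominator exceeds 21:
  i=0: a_0=2, p_0 = 2*1 + 0 = 2, q_0 = 2*0 + 1 = 1.
  i=1: a_1=3, p_1 = 3*2 + 1 = 7, q_1 = 3*1 + 0 = 3.
  i=2: a_2=3, p_2 = 3*7 + 2 = 23, q_2 = 3*3 + 1 = 10.
  i=3: a_3=1, p_3 = 1*23 + 7 = 30, q_3 = 1*10 + 3 = 13.
  i=4: a_4=1, p_4 = 1*30 + 23 = 53, q_4 = 1*13 + 10 = 23.
q_4 = 23 > 21, so the last convergent with denominator <= 21 is p_3/q_3 = 30/13.
The closest fraction with denominator <= 21 is either p_3/q_3 or the intermediate fraction (k*p_3 + p_2)/(k*q_3 + q_2) with the largest k >= 1 whose denominator stays <= 21; these approach x as k grows, and every other convergent or intermediate fraction in range is farther away.
Largest k: floor((21 - q_2)/q_3) = floor((21 - 10)/13) = 0.
Since k = 0, no intermediate fraction beyond p_3/q_3 has denominator <= 21, so the convergent 30/13 is the closest (its error is |302*13 - 30*131|/(131*13) = 4/1703).

30/13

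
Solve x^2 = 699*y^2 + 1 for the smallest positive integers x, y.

(x, y) = (2271050, 85899)

First expand sqrt(699) as a continued fraction. With x_i = (sqrt(699) + m_i)/d_i and (m_0, d_0) = (0, 1): a_0 = floor(sqrt(699)) = 26, since 26^2 = 676 <= 699 < 729 = 27^2.
Iterate m_{i+1} = d_i*a_i - m_i, d_{i+1} = (699 - m_{i+1}^2)/d_i, a_{i+1} = floor((a_0 + m_{i+1})/d_{i+1}):
  m_1 = 1*26 - 0 = 26, d_1 = (699 - 26^2)/1 = 23/1 = 23, a_1 = floor((26 + 26)/23) = 2.
  m_2 = 23*2 - 26 = 20, d_2 = (699 - 20^2)/23 = 299/23 = 13, a_2 = floor((26 + 20)/13) = 3.
  m_3 = 13*3 - 20 = 19, d_3 = (699 - 19^2)/13 = 338/13 = 26, a_3 = floor((26 + 19)/26) = 1.
  m_4 = 26*1 - 19 = 7, d_4 = (699 - 7^2)/26 = 650/26 = 25, a_4 = floor((26 + 7)/25) = 1.
  m_5 = 25*1 - 7 = 18, d_5 = (699 - 18^2)/25 = 375/25 = 15, a_5 = floor((26 + 18)/15) = 2.
  m_6 = 15*2 - 18 = 12, d_6 = (699 - 12^2)/15 = 555/15 = 37, a_6 = floor((26 + 12)/37) = 1.
  m_7 = 37*1 - 12 = 25, d_7 = (699 - 25^2)/37 = 74/37 = 2, a_7 = floor((26 + 25)/2) = 25.
  m_8 = 2*25 - 25 = 25, d_8 = (699 - 25^2)/2 = 74/2 = 37, a_8 = floor((26 + 25)/37) = 1.
  m_9 = 37*1 - 25 = 12, d_9 = (699 - 12^2)/37 = 555/37 = 15, a_9 = floor((26 + 12)/15) = 2.
  m_10 = 15*2 - 12 = 18, d_10 = (699 - 18^2)/15 = 375/15 = 25, a_10 = floor((26 + 18)/25) = 1.
  m_11 = 25*1 - 18 = 7, d_11 = (699 - 7^2)/25 = 650/25 = 26, a_11 = floor((26 + 7)/26) = 1.
  m_12 = 26*1 - 7 = 19, d_12 = (699 - 19^2)/26 = 338/26 = 13, a_12 = floor((26 + 19)/13) = 3.
  m_13 = 13*3 - 19 = 20, d_13 = (699 - 20^2)/13 = 299/13 = 23, a_13 = floor((26 + 20)/23) = 2.
  m_14 = 23*2 - 20 = 26, d_14 = (699 - 26^2)/23 = 23/23 = 1, a_14 = floor((26 + 26)/1) = 52.
  m_15 = 1*52 - 26 = 26, d_15 = (699 - 26^2)/1 = 23/1 = 23: (m_15, d_15) = (m_1, d_1) = (26, 23), so from here the quotients repeat a_1, ..., a_14; the period length is 14.
So sqrt(699) = [26; (2, 3, 1, 1, 2, 1, 25, 1, 2, 1, 1, 3, 2, 52)] with period length k = 14.
k is even, so the fundamental solution of x^2 - 699y^2 = 1 is (p_{k-1}, q_{k-1}) = (p_13, q_13); compute convergents through index 13.
Convergents (p_i = a_i*p_{i-1} + p_{i-2}, q_i = a_i*q_{i-1} + q_{i-2} with p_{-2}=0, p_{-1}=1, q_{-2}=1, q_{-1}=0):
  i=0: a_0=26, p_0 = 26*1 + 0 = 26, q_0 = 26*0 + 1 = 1.
  i=1: a_1=2, p_1 = 2*26 + 1 = 53, q_1 = 2*1 + 0 = 2.
  i=2: a_2=3, p_2 = 3*53 + 26 = 185, q_2 = 3*2 + 1 = 7.
  i=3: a_3=1, p_3 = 1*185 + 53 = 238, q_3 = 1*7 + 2 = 9.
  i=4: a_4=1, p_4 = 1*238 + 185 = 423, q_4 = 1*9 + 7 = 16.
  i=5: a_5=2, p_5 = 2*423 + 238 = 1084, q_5 = 2*16 + 9 = 41.
  i=6: a_6=1, p_6 = 1*1084 + 423 = 1507, q_6 = 1*41 + 16 = 57.
  i=7: a_7=25, p_7 = 25*1507 + 1084 = 38759, q_7 = 25*57 + 41 = 1466.
  i=8: a_8=1, p_8 = 1*38759 + 1507 = 40266, q_8 = 1*1466 + 57 = 1523.
  i=9: a_9=2, p_9 = 2*40266 + 38759 = 119291, q_9 = 2*1523 + 1466 = 4512.
  i=10: a_10=1, p_10 = 1*119291 + 40266 = 159557, q_10 = 1*4512 + 1523 = 6035.
  i=11: a_11=1, p_11 = 1*159557 + 119291 = 278848, q_11 = 1*6035 + 4512 = 10547.
  i=12: a_12=3, p_12 = 3*278848 + 159557 = 996101, q_12 = 3*10547 + 6035 = 37676.
  i=13: a_13=2, p_13 = 2*996101 + 278848 = 2271050, q_13 = 2*37676 + 10547 = 85899.
Check: 2271050^2 - 699*85899^2 = 5157668102500 - 5157668102499 = 1, so (x, y) = (2271050, 85899) solves the equation, and by the theorem it is the least positive solution.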